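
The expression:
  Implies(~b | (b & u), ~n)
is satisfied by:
  {b: True, u: False, n: False}
  {u: False, n: False, b: False}
  {b: True, u: True, n: False}
  {u: True, b: False, n: False}
  {n: True, b: True, u: False}


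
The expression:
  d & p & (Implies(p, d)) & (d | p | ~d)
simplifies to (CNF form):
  d & p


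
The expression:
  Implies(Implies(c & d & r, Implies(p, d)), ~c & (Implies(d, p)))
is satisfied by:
  {p: True, c: False, d: False}
  {p: False, c: False, d: False}
  {d: True, p: True, c: False}


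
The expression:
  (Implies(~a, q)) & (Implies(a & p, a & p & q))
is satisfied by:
  {q: True, a: True, p: False}
  {q: True, a: False, p: False}
  {q: True, p: True, a: True}
  {q: True, p: True, a: False}
  {a: True, p: False, q: False}


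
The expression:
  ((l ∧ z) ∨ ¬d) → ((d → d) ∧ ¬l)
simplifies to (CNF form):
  (d ∨ ¬l) ∧ (¬l ∨ ¬z)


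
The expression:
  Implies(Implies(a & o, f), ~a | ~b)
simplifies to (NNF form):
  ~a | ~b | (o & ~f)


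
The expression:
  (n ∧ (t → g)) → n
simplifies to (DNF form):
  True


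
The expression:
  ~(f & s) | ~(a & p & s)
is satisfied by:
  {s: False, p: False, a: False, f: False}
  {f: True, s: False, p: False, a: False}
  {a: True, s: False, p: False, f: False}
  {f: True, a: True, s: False, p: False}
  {p: True, f: False, s: False, a: False}
  {f: True, p: True, s: False, a: False}
  {a: True, p: True, f: False, s: False}
  {f: True, a: True, p: True, s: False}
  {s: True, a: False, p: False, f: False}
  {f: True, s: True, a: False, p: False}
  {a: True, s: True, f: False, p: False}
  {f: True, a: True, s: True, p: False}
  {p: True, s: True, a: False, f: False}
  {f: True, p: True, s: True, a: False}
  {a: True, p: True, s: True, f: False}


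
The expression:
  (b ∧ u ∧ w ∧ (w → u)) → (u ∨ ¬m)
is always true.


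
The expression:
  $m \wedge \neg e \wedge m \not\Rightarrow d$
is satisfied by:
  {m: True, d: False, e: False}


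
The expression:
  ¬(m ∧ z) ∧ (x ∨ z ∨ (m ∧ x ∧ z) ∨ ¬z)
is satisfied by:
  {m: False, z: False}
  {z: True, m: False}
  {m: True, z: False}


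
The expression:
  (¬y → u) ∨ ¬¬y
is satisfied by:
  {y: True, u: True}
  {y: True, u: False}
  {u: True, y: False}


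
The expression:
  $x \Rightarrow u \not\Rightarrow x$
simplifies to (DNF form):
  $\neg x$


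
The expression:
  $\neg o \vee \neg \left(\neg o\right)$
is always true.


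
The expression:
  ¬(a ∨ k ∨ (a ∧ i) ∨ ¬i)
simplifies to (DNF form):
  i ∧ ¬a ∧ ¬k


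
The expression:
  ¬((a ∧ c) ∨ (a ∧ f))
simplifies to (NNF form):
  (¬c ∧ ¬f) ∨ ¬a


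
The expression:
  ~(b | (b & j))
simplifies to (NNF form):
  ~b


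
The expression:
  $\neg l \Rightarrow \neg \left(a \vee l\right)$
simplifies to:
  $l \vee \neg a$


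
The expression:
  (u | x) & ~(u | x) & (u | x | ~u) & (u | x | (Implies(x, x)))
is never true.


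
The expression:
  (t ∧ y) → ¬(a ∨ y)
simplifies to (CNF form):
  ¬t ∨ ¬y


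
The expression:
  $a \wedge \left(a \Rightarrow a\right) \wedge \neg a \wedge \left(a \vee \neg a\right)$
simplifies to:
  $\text{False}$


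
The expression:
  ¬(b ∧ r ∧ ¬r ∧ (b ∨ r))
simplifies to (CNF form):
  True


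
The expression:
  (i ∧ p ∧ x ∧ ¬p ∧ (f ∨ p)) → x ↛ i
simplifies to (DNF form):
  True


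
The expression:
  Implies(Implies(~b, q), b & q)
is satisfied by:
  {b: False, q: False}
  {q: True, b: True}


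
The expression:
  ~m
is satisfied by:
  {m: False}


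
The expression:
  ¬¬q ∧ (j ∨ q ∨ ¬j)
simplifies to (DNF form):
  q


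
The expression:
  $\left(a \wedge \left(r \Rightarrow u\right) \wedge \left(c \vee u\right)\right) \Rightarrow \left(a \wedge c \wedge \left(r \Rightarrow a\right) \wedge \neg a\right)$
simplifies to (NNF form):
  $\left(r \wedge \neg u\right) \vee \left(\neg c \wedge \neg u\right) \vee \neg a$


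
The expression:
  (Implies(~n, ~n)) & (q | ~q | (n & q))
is always true.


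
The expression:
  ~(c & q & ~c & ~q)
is always true.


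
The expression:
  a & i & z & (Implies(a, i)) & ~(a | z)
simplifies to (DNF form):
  False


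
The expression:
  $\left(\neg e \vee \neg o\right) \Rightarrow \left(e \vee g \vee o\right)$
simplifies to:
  $e \vee g \vee o$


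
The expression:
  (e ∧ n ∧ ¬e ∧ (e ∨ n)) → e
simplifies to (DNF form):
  True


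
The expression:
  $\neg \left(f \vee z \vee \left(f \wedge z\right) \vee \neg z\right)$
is never true.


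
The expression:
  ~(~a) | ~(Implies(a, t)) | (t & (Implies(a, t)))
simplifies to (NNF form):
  a | t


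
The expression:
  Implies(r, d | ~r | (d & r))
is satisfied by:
  {d: True, r: False}
  {r: False, d: False}
  {r: True, d: True}


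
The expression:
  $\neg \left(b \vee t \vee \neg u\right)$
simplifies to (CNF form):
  $u \wedge \neg b \wedge \neg t$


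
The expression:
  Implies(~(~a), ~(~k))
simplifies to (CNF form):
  k | ~a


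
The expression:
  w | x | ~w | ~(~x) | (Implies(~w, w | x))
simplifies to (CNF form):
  True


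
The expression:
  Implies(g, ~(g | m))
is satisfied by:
  {g: False}


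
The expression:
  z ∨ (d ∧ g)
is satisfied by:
  {d: True, z: True, g: True}
  {d: True, z: True, g: False}
  {z: True, g: True, d: False}
  {z: True, g: False, d: False}
  {d: True, g: True, z: False}


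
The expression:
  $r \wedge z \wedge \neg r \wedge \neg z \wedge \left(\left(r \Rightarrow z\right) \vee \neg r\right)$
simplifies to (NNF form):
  $\text{False}$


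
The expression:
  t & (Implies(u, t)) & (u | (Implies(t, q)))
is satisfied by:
  {t: True, q: True, u: True}
  {t: True, q: True, u: False}
  {t: True, u: True, q: False}


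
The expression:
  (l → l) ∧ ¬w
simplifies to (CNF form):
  ¬w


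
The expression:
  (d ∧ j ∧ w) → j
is always true.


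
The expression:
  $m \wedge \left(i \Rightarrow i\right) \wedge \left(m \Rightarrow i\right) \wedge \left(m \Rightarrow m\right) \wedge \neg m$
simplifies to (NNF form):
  $\text{False}$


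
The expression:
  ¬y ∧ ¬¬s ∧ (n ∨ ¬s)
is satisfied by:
  {s: True, n: True, y: False}


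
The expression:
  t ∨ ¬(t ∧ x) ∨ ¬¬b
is always true.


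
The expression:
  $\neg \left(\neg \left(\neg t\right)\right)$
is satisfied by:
  {t: False}


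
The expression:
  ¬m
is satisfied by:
  {m: False}


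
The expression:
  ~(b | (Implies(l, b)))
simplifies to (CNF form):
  l & ~b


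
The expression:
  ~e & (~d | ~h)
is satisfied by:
  {e: False, h: False, d: False}
  {d: True, e: False, h: False}
  {h: True, e: False, d: False}


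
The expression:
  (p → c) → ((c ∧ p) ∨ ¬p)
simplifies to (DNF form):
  True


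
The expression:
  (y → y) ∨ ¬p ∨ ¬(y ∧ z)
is always true.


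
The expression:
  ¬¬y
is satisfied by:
  {y: True}


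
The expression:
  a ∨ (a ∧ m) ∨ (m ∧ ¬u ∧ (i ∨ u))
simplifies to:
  a ∨ (i ∧ m ∧ ¬u)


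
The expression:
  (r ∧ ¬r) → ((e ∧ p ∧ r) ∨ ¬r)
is always true.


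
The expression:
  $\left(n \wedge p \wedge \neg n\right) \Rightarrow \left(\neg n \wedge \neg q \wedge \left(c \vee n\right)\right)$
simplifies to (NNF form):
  $\text{True}$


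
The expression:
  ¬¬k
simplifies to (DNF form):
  k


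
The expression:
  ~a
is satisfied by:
  {a: False}


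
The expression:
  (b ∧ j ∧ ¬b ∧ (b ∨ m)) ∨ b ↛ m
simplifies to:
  b ∧ ¬m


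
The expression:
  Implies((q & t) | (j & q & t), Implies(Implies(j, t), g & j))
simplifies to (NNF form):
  ~q | ~t | (g & j)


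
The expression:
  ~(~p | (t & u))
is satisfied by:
  {p: True, u: False, t: False}
  {t: True, p: True, u: False}
  {u: True, p: True, t: False}


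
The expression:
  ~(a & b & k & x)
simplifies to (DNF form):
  ~a | ~b | ~k | ~x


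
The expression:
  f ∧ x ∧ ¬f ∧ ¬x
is never true.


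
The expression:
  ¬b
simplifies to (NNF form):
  ¬b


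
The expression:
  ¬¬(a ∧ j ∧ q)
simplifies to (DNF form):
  a ∧ j ∧ q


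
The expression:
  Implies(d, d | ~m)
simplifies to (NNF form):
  True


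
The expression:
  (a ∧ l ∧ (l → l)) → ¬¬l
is always true.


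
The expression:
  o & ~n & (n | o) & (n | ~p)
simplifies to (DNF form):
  o & ~n & ~p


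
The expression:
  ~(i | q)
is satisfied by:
  {q: False, i: False}


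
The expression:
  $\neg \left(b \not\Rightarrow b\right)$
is always true.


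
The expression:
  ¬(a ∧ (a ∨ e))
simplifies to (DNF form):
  ¬a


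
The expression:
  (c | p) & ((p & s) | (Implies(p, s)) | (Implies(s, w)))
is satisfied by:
  {c: True, p: True}
  {c: True, p: False}
  {p: True, c: False}


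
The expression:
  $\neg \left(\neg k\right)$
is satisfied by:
  {k: True}


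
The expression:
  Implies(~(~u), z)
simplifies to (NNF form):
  z | ~u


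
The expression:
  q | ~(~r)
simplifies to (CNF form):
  q | r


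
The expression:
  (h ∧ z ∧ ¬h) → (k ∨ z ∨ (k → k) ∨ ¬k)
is always true.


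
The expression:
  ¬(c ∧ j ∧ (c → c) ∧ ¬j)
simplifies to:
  True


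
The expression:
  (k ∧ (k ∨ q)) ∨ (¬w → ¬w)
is always true.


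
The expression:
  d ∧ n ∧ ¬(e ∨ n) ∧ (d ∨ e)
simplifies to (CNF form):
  False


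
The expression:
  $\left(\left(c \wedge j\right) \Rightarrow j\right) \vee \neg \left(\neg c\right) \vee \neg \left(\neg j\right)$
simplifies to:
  $\text{True}$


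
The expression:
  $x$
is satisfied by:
  {x: True}


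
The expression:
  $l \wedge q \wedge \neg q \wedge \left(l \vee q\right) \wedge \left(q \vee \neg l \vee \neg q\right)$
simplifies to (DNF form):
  $\text{False}$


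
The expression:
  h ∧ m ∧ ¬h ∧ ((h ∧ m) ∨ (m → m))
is never true.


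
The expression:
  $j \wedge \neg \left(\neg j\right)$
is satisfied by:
  {j: True}


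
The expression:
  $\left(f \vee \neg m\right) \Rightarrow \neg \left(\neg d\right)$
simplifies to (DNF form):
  $d \vee \left(m \wedge \neg f\right)$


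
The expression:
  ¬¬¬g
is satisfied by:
  {g: False}


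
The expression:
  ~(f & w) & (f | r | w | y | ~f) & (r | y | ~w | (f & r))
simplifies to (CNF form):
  (~f | ~w) & (r | y | ~w) & (r | ~f | ~w) & (y | ~f | ~w)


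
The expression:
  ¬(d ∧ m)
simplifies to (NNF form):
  ¬d ∨ ¬m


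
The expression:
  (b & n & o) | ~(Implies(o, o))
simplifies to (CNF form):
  b & n & o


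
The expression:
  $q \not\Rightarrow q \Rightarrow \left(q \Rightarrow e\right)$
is always true.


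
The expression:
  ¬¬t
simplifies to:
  t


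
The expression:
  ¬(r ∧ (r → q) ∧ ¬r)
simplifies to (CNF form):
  True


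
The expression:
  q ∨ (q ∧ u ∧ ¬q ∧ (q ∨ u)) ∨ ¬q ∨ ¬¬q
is always true.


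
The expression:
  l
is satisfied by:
  {l: True}


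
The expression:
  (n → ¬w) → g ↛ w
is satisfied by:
  {n: True, g: True, w: False}
  {g: True, w: False, n: False}
  {n: True, g: True, w: True}
  {n: True, w: True, g: False}


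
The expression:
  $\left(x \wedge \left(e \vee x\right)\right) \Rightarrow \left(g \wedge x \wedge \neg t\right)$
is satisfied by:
  {g: True, t: False, x: False}
  {t: False, x: False, g: False}
  {g: True, t: True, x: False}
  {t: True, g: False, x: False}
  {x: True, g: True, t: False}


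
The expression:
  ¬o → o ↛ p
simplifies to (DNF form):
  o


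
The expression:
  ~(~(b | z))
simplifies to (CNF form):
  b | z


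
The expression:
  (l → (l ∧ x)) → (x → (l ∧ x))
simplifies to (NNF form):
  l ∨ ¬x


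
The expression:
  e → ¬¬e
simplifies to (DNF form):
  True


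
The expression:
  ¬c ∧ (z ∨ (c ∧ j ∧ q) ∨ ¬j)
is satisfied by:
  {z: True, c: False, j: False}
  {z: False, c: False, j: False}
  {j: True, z: True, c: False}


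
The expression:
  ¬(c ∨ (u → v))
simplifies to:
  u ∧ ¬c ∧ ¬v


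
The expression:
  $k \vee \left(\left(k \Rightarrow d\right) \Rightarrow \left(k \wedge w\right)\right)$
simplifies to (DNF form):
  $k$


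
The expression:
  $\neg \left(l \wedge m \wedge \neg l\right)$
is always true.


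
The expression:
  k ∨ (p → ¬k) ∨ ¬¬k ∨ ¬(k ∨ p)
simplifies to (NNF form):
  True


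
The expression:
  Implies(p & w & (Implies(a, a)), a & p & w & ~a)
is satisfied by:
  {p: False, w: False}
  {w: True, p: False}
  {p: True, w: False}


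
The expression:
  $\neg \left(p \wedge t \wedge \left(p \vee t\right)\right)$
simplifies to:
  $\neg p \vee \neg t$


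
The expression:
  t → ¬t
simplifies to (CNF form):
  ¬t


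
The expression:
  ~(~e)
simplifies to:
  e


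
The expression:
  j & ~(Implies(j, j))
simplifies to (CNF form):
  False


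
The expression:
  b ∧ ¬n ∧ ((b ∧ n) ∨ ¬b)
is never true.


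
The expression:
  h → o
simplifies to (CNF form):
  o ∨ ¬h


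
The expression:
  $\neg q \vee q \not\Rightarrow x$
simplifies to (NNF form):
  $\neg q \vee \neg x$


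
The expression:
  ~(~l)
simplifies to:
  l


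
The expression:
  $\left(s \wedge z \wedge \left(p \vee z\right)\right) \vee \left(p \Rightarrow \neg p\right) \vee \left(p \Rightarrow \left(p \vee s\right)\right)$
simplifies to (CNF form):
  $\text{True}$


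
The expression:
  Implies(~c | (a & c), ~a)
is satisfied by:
  {a: False}


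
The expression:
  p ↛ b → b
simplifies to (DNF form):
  b ∨ ¬p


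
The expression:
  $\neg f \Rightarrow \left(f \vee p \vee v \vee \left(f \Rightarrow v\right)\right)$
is always true.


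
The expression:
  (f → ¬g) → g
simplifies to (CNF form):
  g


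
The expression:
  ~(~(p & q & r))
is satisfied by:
  {r: True, p: True, q: True}


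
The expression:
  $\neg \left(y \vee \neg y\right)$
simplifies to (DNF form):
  $\text{False}$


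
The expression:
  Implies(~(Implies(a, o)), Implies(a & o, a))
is always true.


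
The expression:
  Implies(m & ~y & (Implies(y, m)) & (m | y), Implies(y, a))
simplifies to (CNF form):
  True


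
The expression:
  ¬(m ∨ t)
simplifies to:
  ¬m ∧ ¬t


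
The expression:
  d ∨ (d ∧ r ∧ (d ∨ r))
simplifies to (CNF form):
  d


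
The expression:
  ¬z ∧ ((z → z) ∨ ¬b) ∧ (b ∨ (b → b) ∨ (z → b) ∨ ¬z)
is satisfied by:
  {z: False}


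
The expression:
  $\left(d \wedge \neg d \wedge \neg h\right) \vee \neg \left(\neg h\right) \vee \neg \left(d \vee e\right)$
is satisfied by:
  {h: True, d: False, e: False}
  {h: True, e: True, d: False}
  {h: True, d: True, e: False}
  {h: True, e: True, d: True}
  {e: False, d: False, h: False}


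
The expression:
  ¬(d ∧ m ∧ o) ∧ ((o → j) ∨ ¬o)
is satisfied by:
  {j: True, m: False, o: False, d: False}
  {d: True, j: True, m: False, o: False}
  {j: True, m: True, d: False, o: False}
  {d: True, j: True, m: True, o: False}
  {d: False, m: False, j: False, o: False}
  {d: True, m: False, j: False, o: False}
  {m: True, d: False, j: False, o: False}
  {d: True, m: True, j: False, o: False}
  {o: True, j: True, d: False, m: False}
  {o: True, d: True, j: True, m: False}
  {o: True, j: True, m: True, d: False}


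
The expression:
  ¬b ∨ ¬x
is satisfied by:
  {x: False, b: False}
  {b: True, x: False}
  {x: True, b: False}


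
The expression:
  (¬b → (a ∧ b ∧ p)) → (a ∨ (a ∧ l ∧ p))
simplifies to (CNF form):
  a ∨ ¬b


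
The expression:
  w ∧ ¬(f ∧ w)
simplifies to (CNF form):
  w ∧ ¬f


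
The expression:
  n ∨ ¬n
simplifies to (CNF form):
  True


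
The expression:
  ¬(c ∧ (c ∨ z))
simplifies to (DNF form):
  ¬c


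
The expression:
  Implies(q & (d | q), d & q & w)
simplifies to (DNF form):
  ~q | (d & w)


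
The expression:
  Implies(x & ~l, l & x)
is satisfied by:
  {l: True, x: False}
  {x: False, l: False}
  {x: True, l: True}


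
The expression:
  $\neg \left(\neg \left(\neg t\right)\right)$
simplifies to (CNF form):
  $\neg t$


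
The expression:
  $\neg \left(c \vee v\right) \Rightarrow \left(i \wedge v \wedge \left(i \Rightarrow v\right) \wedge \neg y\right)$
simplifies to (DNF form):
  $c \vee v$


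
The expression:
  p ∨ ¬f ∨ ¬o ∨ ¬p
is always true.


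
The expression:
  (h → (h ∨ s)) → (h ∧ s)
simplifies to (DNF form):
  h ∧ s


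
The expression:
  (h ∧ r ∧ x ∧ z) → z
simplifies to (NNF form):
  True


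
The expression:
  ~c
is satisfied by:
  {c: False}


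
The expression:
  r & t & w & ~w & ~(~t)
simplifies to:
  False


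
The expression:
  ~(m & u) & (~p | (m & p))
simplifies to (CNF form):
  (m | ~m) & (m | ~p) & (~m | ~u) & (~p | ~u)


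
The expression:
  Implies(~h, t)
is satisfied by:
  {t: True, h: True}
  {t: True, h: False}
  {h: True, t: False}


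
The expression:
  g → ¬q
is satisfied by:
  {g: False, q: False}
  {q: True, g: False}
  {g: True, q: False}


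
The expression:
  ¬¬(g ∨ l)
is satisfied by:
  {l: True, g: True}
  {l: True, g: False}
  {g: True, l: False}


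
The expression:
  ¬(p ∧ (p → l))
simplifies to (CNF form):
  ¬l ∨ ¬p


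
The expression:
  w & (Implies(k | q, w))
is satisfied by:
  {w: True}


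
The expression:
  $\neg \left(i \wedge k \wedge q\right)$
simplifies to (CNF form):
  $\neg i \vee \neg k \vee \neg q$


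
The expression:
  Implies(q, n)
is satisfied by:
  {n: True, q: False}
  {q: False, n: False}
  {q: True, n: True}


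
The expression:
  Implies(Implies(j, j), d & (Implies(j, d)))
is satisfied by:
  {d: True}


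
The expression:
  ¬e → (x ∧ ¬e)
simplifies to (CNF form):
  e ∨ x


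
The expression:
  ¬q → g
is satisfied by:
  {q: True, g: True}
  {q: True, g: False}
  {g: True, q: False}


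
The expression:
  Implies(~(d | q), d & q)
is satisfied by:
  {d: True, q: True}
  {d: True, q: False}
  {q: True, d: False}


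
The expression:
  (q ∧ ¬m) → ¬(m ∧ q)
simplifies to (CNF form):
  True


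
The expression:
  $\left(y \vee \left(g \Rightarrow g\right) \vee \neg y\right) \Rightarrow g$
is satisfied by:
  {g: True}


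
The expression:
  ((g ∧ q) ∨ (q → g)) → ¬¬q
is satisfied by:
  {q: True}


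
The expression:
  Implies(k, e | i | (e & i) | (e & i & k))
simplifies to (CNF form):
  e | i | ~k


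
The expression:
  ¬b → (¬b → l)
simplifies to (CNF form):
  b ∨ l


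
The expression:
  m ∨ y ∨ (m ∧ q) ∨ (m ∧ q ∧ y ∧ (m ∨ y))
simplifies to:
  m ∨ y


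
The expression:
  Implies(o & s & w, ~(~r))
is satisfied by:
  {r: True, s: False, o: False, w: False}
  {r: False, s: False, o: False, w: False}
  {r: True, w: True, s: False, o: False}
  {w: True, r: False, s: False, o: False}
  {r: True, o: True, w: False, s: False}
  {o: True, w: False, s: False, r: False}
  {r: True, w: True, o: True, s: False}
  {w: True, o: True, r: False, s: False}
  {r: True, s: True, w: False, o: False}
  {s: True, w: False, o: False, r: False}
  {r: True, w: True, s: True, o: False}
  {w: True, s: True, r: False, o: False}
  {r: True, o: True, s: True, w: False}
  {o: True, s: True, w: False, r: False}
  {r: True, w: True, o: True, s: True}


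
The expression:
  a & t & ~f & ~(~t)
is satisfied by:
  {t: True, a: True, f: False}


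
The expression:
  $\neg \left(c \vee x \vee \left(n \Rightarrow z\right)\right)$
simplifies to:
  $n \wedge \neg c \wedge \neg x \wedge \neg z$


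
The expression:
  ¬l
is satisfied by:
  {l: False}


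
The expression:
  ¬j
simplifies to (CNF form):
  ¬j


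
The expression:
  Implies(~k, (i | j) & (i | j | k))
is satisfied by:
  {i: True, k: True, j: True}
  {i: True, k: True, j: False}
  {i: True, j: True, k: False}
  {i: True, j: False, k: False}
  {k: True, j: True, i: False}
  {k: True, j: False, i: False}
  {j: True, k: False, i: False}


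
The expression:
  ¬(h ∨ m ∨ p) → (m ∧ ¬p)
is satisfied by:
  {p: True, m: True, h: True}
  {p: True, m: True, h: False}
  {p: True, h: True, m: False}
  {p: True, h: False, m: False}
  {m: True, h: True, p: False}
  {m: True, h: False, p: False}
  {h: True, m: False, p: False}


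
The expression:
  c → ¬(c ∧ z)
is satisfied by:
  {c: False, z: False}
  {z: True, c: False}
  {c: True, z: False}


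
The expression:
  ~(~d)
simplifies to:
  d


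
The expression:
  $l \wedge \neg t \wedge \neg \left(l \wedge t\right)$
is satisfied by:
  {l: True, t: False}


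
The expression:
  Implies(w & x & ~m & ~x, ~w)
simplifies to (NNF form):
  True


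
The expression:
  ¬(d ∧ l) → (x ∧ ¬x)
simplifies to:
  d ∧ l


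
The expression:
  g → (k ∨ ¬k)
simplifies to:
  True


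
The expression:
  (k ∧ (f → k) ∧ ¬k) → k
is always true.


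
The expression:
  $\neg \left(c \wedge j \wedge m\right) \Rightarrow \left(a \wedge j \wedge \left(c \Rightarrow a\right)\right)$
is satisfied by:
  {j: True, a: True, m: True, c: True}
  {j: True, a: True, m: True, c: False}
  {j: True, a: True, c: True, m: False}
  {j: True, a: True, c: False, m: False}
  {j: True, m: True, c: True, a: False}


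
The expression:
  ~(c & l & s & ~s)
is always true.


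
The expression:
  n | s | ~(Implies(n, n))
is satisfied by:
  {n: True, s: True}
  {n: True, s: False}
  {s: True, n: False}


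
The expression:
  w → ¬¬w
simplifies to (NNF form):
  True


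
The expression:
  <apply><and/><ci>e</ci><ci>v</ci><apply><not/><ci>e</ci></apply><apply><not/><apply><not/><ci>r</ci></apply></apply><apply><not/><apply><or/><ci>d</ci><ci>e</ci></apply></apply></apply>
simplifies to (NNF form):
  <false/>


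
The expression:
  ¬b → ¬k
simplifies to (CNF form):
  b ∨ ¬k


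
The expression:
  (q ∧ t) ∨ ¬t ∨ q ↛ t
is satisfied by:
  {q: True, t: False}
  {t: False, q: False}
  {t: True, q: True}


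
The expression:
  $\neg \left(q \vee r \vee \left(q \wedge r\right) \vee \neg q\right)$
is never true.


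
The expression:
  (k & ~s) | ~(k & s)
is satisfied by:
  {s: False, k: False}
  {k: True, s: False}
  {s: True, k: False}


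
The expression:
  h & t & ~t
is never true.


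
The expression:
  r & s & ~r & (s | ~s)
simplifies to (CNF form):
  False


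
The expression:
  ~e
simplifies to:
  ~e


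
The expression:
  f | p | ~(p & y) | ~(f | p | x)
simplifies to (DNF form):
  True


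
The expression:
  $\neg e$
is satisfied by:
  {e: False}


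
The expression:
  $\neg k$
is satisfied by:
  {k: False}


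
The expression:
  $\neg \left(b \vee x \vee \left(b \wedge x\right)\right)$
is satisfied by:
  {x: False, b: False}


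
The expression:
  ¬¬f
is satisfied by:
  {f: True}


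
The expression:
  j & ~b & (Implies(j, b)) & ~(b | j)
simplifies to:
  False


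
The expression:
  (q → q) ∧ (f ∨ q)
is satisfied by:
  {q: True, f: True}
  {q: True, f: False}
  {f: True, q: False}


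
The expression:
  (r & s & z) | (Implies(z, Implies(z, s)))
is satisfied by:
  {s: True, z: False}
  {z: False, s: False}
  {z: True, s: True}


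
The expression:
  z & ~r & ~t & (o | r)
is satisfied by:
  {z: True, o: True, r: False, t: False}


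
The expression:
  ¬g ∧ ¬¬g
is never true.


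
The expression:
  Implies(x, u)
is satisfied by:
  {u: True, x: False}
  {x: False, u: False}
  {x: True, u: True}


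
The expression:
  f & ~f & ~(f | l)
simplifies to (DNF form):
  False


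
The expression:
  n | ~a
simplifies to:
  n | ~a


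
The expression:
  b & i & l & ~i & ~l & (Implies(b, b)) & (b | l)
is never true.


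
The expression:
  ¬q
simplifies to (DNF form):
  ¬q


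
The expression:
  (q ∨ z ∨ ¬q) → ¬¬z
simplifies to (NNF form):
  z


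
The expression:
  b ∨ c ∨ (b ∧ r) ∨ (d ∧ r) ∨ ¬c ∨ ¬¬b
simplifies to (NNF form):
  True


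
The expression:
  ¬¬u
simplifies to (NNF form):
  u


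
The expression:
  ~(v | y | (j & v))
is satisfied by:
  {v: False, y: False}


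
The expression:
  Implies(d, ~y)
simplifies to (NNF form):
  ~d | ~y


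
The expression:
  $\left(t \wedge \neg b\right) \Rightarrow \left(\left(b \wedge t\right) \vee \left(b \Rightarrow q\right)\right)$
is always true.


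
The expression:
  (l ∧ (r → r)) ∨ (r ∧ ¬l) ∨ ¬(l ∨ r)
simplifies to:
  True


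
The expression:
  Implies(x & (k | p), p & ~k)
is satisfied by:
  {k: False, x: False}
  {x: True, k: False}
  {k: True, x: False}


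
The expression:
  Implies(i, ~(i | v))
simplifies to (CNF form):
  ~i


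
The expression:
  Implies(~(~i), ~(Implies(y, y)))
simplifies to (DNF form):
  ~i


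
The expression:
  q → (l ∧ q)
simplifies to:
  l ∨ ¬q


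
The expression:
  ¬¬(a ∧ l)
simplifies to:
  a ∧ l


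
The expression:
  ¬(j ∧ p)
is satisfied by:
  {p: False, j: False}
  {j: True, p: False}
  {p: True, j: False}


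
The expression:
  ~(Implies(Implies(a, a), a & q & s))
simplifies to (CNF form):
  ~a | ~q | ~s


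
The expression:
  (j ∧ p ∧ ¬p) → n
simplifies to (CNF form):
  True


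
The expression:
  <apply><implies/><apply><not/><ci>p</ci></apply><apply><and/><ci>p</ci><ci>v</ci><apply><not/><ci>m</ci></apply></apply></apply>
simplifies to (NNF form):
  <ci>p</ci>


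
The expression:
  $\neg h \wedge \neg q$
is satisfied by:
  {q: False, h: False}


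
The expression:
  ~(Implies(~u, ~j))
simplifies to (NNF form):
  j & ~u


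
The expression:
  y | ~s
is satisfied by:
  {y: True, s: False}
  {s: False, y: False}
  {s: True, y: True}


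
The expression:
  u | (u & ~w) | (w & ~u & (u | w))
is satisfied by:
  {u: True, w: True}
  {u: True, w: False}
  {w: True, u: False}


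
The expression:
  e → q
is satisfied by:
  {q: True, e: False}
  {e: False, q: False}
  {e: True, q: True}


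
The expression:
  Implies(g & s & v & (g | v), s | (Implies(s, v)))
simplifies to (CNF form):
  True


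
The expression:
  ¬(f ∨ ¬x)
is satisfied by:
  {x: True, f: False}


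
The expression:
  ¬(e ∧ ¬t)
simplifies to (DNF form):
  t ∨ ¬e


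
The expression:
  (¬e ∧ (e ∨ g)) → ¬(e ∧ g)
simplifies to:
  True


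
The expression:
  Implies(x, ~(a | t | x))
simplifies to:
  ~x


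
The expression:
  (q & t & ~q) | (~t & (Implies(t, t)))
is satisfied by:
  {t: False}


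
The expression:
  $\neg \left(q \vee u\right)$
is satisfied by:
  {q: False, u: False}


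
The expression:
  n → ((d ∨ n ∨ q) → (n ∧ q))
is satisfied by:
  {q: True, n: False}
  {n: False, q: False}
  {n: True, q: True}


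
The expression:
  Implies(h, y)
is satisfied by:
  {y: True, h: False}
  {h: False, y: False}
  {h: True, y: True}


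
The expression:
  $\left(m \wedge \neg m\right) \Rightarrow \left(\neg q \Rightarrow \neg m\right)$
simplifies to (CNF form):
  $\text{True}$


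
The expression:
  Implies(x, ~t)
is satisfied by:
  {t: False, x: False}
  {x: True, t: False}
  {t: True, x: False}


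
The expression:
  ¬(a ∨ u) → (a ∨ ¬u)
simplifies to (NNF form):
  True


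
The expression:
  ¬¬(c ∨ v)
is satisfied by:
  {c: True, v: True}
  {c: True, v: False}
  {v: True, c: False}


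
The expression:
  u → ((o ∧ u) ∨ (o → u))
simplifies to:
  True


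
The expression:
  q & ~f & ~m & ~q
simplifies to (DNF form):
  False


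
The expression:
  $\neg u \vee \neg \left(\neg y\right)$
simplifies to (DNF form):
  $y \vee \neg u$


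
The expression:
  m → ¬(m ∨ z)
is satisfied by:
  {m: False}


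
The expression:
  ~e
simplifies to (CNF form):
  ~e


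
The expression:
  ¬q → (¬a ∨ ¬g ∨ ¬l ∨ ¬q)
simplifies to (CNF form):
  True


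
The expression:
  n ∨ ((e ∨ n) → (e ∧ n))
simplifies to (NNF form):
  n ∨ ¬e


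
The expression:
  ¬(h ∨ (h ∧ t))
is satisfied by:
  {h: False}


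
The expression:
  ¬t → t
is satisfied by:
  {t: True}


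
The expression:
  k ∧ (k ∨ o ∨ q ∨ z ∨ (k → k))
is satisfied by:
  {k: True}


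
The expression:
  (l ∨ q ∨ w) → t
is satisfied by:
  {t: True, q: False, l: False, w: False}
  {t: True, w: True, q: False, l: False}
  {t: True, l: True, q: False, w: False}
  {t: True, w: True, l: True, q: False}
  {t: True, q: True, l: False, w: False}
  {t: True, w: True, q: True, l: False}
  {t: True, l: True, q: True, w: False}
  {t: True, w: True, l: True, q: True}
  {w: False, q: False, l: False, t: False}


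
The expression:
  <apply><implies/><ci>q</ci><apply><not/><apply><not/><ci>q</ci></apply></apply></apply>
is always true.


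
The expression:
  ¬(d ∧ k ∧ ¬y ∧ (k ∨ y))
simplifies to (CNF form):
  y ∨ ¬d ∨ ¬k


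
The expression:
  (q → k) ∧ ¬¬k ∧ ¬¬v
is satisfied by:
  {k: True, v: True}


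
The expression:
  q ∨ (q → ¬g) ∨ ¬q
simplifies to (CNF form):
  True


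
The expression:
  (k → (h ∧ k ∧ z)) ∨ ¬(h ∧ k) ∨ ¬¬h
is always true.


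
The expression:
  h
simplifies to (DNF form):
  h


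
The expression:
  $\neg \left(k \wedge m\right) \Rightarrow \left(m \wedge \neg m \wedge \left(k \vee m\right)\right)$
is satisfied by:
  {m: True, k: True}


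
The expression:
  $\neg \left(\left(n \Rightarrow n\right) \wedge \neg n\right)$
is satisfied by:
  {n: True}


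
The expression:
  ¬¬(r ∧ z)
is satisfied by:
  {r: True, z: True}


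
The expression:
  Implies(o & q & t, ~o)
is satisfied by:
  {o: False, t: False, q: False}
  {q: True, o: False, t: False}
  {t: True, o: False, q: False}
  {q: True, t: True, o: False}
  {o: True, q: False, t: False}
  {q: True, o: True, t: False}
  {t: True, o: True, q: False}


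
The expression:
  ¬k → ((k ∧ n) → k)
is always true.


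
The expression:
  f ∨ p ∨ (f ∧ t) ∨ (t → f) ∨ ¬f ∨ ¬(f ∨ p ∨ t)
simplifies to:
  True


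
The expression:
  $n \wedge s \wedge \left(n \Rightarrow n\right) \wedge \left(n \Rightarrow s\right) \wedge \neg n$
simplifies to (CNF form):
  $\text{False}$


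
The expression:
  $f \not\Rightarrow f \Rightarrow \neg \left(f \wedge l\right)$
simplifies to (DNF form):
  $\text{True}$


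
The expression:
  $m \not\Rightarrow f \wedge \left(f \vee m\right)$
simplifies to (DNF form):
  $m \wedge \neg f$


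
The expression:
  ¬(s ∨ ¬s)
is never true.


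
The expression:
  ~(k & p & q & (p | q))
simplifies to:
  ~k | ~p | ~q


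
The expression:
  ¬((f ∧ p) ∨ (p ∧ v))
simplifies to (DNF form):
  (¬f ∧ ¬v) ∨ ¬p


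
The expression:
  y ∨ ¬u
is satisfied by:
  {y: True, u: False}
  {u: False, y: False}
  {u: True, y: True}


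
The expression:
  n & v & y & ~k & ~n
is never true.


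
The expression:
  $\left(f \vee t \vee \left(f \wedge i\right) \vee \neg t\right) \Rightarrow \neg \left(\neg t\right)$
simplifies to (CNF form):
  $t$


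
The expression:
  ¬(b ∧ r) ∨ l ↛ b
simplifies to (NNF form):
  ¬b ∨ ¬r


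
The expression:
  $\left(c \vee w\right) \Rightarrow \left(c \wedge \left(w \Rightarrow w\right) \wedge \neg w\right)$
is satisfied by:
  {w: False}


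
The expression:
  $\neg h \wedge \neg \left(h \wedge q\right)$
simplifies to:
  $\neg h$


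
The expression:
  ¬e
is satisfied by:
  {e: False}


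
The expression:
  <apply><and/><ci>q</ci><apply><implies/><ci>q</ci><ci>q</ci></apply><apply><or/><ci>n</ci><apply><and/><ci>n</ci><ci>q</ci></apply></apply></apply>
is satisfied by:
  {q: True, n: True}


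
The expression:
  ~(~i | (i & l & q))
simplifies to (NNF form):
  i & (~l | ~q)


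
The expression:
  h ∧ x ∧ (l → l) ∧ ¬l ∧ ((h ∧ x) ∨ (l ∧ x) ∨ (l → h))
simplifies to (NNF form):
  h ∧ x ∧ ¬l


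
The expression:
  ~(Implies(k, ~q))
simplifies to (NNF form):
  k & q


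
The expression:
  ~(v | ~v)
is never true.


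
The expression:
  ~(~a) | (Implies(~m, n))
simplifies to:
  a | m | n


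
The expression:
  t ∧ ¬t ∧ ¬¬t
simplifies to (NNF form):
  False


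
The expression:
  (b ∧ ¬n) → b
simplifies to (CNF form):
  True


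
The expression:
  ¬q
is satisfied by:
  {q: False}


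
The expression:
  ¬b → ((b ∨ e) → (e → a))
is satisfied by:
  {a: True, b: True, e: False}
  {a: True, e: False, b: False}
  {b: True, e: False, a: False}
  {b: False, e: False, a: False}
  {a: True, b: True, e: True}
  {a: True, e: True, b: False}
  {b: True, e: True, a: False}


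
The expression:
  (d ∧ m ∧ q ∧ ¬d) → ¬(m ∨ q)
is always true.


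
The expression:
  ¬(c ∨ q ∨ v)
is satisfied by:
  {q: False, v: False, c: False}


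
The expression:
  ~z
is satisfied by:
  {z: False}


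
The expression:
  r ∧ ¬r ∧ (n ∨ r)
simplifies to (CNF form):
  False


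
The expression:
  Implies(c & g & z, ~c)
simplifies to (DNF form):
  ~c | ~g | ~z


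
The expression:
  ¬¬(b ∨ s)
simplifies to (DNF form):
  b ∨ s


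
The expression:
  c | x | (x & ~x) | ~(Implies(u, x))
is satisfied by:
  {x: True, c: True, u: True}
  {x: True, c: True, u: False}
  {x: True, u: True, c: False}
  {x: True, u: False, c: False}
  {c: True, u: True, x: False}
  {c: True, u: False, x: False}
  {u: True, c: False, x: False}


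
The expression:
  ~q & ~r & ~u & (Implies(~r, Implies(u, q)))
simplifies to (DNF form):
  ~q & ~r & ~u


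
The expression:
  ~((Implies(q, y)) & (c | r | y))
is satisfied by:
  {q: True, c: False, y: False, r: False}
  {r: True, q: True, c: False, y: False}
  {q: True, c: True, y: False, r: False}
  {r: True, q: True, c: True, y: False}
  {r: False, c: False, y: False, q: False}


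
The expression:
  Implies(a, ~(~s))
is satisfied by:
  {s: True, a: False}
  {a: False, s: False}
  {a: True, s: True}


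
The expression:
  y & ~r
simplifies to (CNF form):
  y & ~r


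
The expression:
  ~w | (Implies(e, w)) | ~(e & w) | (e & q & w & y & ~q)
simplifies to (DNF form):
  True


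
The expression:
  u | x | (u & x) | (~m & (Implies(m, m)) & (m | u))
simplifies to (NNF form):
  u | x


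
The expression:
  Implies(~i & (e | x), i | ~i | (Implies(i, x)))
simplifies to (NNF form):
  True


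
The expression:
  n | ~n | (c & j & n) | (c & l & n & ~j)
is always true.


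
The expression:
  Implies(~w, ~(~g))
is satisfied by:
  {g: True, w: True}
  {g: True, w: False}
  {w: True, g: False}


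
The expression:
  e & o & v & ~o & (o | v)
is never true.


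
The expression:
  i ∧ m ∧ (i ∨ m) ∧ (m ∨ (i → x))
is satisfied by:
  {m: True, i: True}


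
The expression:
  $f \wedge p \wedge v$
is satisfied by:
  {p: True, f: True, v: True}


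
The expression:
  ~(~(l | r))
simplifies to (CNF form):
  l | r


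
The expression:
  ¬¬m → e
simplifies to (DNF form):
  e ∨ ¬m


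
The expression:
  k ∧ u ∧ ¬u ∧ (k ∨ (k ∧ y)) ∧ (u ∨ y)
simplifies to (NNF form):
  False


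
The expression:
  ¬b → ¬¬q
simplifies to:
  b ∨ q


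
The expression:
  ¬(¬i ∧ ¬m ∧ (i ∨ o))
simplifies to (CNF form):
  i ∨ m ∨ ¬o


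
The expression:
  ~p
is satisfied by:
  {p: False}


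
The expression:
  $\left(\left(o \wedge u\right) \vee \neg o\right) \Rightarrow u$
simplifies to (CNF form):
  $o \vee u$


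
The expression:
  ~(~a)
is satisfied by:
  {a: True}


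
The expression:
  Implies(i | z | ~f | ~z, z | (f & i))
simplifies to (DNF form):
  z | (f & i)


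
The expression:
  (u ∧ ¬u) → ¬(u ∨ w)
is always true.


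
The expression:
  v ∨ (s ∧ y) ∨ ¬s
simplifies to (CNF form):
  v ∨ y ∨ ¬s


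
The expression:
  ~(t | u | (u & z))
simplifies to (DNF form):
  ~t & ~u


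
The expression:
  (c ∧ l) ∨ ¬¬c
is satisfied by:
  {c: True}


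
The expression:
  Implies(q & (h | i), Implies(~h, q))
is always true.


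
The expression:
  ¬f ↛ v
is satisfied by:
  {v: True, f: False}
  {f: False, v: False}
  {f: True, v: True}


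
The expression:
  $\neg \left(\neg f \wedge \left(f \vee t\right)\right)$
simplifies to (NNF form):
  $f \vee \neg t$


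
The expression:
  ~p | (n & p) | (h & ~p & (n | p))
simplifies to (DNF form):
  n | ~p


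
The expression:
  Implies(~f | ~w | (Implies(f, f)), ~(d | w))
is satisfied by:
  {d: False, w: False}


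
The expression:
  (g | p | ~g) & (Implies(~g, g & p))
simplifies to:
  g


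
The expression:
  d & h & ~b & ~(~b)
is never true.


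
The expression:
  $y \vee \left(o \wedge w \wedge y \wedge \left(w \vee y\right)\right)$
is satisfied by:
  {y: True}


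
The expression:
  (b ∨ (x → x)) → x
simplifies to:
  x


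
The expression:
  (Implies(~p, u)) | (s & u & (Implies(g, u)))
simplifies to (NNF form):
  p | u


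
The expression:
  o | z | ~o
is always true.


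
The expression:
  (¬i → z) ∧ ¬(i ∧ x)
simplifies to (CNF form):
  (i ∨ z) ∧ (i ∨ ¬i) ∧ (z ∨ ¬x) ∧ (¬i ∨ ¬x)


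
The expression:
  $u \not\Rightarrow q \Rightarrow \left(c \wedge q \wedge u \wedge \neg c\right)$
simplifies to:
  $q \vee \neg u$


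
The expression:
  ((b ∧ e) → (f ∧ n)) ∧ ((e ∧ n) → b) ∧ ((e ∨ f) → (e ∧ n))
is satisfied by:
  {n: True, b: True, e: False, f: False}
  {n: True, e: False, b: False, f: False}
  {b: True, n: False, e: False, f: False}
  {n: False, e: False, b: False, f: False}
  {f: True, n: True, b: True, e: True}


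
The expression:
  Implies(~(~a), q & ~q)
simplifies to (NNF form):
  ~a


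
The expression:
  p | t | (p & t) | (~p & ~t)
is always true.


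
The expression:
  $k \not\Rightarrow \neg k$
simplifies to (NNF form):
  $k$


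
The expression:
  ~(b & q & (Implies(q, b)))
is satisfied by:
  {q: False, b: False}
  {b: True, q: False}
  {q: True, b: False}


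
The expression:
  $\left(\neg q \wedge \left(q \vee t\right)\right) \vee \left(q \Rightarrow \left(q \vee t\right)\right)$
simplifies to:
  $\text{True}$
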